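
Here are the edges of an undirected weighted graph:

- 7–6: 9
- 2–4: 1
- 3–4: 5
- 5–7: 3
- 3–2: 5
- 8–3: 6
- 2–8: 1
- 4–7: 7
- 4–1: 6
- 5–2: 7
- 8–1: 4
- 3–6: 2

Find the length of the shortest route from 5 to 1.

12

Settle nodes by increasing distance from 5:
5: 0
7: 3  (via 5)
2: 7  (via 5)
4: 8  (via 2)
8: 8  (via 2)
1: 12  (via 8)
Shortest route: 5–2–8–1 = 12.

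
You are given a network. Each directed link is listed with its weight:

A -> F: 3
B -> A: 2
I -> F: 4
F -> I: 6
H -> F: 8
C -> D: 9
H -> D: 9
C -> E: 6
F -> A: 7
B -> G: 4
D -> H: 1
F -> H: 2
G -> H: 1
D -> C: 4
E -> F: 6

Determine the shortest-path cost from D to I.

Shortest distances from D:
D: 0
H: 1  (via D)
C: 4  (via D)
F: 9  (via H)
E: 10  (via C)
I: 15  (via F)
Shortest route: D–H–F–I = 15.

15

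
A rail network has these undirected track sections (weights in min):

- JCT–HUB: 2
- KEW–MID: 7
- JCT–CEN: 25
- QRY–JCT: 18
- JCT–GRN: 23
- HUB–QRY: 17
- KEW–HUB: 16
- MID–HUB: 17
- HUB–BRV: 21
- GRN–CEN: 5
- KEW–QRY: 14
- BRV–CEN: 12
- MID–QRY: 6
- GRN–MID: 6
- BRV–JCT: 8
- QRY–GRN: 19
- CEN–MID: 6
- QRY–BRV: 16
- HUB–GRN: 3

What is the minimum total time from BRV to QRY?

Running Dijkstra from BRV:
BRV: 0
JCT: 8  (via BRV)
HUB: 10  (via JCT)
CEN: 12  (via BRV)
GRN: 13  (via HUB)
QRY: 16  (via BRV)
Shortest route: BRV → QRY = 16 min.

16 min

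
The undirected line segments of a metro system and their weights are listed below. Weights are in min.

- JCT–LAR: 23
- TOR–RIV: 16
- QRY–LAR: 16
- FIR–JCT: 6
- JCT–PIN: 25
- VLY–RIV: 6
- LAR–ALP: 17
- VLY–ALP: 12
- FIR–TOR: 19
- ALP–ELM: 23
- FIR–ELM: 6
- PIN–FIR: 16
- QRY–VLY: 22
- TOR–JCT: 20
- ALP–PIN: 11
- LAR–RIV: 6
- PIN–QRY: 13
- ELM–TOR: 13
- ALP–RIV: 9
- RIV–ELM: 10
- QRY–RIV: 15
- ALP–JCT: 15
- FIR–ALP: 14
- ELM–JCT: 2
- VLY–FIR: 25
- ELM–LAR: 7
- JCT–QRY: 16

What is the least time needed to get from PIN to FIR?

16 min

Settle nodes by increasing distance from PIN:
PIN: 0
ALP: 11  (via PIN)
QRY: 13  (via PIN)
FIR: 16  (via PIN)
Shortest route: PIN → FIR = 16 min.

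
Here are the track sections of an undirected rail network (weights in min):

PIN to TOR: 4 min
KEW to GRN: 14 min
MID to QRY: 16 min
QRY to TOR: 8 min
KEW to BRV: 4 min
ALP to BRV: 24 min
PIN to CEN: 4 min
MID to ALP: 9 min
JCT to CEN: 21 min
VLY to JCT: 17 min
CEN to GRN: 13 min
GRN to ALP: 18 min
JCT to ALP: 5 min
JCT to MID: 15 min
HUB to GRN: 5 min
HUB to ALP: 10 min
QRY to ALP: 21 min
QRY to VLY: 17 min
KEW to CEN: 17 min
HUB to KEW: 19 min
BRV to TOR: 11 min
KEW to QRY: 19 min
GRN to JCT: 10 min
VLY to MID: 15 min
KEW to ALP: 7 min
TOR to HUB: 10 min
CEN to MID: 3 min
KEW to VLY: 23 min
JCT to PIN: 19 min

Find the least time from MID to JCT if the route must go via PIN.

26 min

Shortest MID→PIN: MID → CEN → PIN = 7
Shortest PIN→JCT: PIN → JCT = 19
Total via PIN: 7 + 19 = 26 min.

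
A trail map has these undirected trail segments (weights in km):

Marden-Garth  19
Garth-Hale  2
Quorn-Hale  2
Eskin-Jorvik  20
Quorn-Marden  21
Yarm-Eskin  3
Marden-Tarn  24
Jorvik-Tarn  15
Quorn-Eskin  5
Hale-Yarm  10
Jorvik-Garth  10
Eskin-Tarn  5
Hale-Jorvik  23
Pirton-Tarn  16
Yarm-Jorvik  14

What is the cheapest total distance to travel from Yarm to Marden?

29 km

Shortest distances from Yarm:
Yarm: 0
Eskin: 3  (via Yarm)
Quorn: 8  (via Eskin)
Tarn: 8  (via Eskin)
Hale: 10  (via Yarm)
Garth: 12  (via Hale)
Jorvik: 14  (via Yarm)
Pirton: 24  (via Tarn)
Marden: 29  (via Quorn)
Shortest route: Yarm → Eskin → Quorn → Marden = 29 km.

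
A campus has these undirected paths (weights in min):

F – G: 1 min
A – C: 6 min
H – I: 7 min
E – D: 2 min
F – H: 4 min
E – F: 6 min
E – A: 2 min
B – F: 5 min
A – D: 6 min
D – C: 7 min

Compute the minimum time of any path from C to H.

Shortest distances from C:
C: 0
A: 6  (via C)
D: 7  (via C)
E: 8  (via A)
F: 14  (via E)
G: 15  (via F)
H: 18  (via F)
Shortest route: C–A–E–F–H = 18 min.

18 min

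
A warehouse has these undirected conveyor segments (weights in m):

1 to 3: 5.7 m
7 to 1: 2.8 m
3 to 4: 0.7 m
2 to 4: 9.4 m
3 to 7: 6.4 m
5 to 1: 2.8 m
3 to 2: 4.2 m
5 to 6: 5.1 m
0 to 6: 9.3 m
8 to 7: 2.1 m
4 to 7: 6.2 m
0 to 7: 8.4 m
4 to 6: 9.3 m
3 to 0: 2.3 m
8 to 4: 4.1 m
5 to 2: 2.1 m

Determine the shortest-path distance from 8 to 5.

Settle nodes by increasing distance from 8:
8: 0
7: 2.1  (via 8)
4: 4.1  (via 8)
3: 4.8  (via 4)
1: 4.9  (via 7)
0: 7.1  (via 3)
5: 7.7  (via 1)
Shortest route: 8 → 7 → 1 → 5 = 7.7 m.

7.7 m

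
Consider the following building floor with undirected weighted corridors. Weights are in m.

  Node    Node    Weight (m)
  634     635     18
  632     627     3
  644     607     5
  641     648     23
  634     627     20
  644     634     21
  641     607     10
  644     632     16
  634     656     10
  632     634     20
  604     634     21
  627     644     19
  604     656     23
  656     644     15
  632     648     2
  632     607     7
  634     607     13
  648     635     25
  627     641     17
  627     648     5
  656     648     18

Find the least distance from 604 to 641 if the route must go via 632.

58 m

Shortest 604→632: 604–634–632 = 41
Shortest 632→641: 632–607–641 = 17
Total via 632: 41 + 17 = 58 m.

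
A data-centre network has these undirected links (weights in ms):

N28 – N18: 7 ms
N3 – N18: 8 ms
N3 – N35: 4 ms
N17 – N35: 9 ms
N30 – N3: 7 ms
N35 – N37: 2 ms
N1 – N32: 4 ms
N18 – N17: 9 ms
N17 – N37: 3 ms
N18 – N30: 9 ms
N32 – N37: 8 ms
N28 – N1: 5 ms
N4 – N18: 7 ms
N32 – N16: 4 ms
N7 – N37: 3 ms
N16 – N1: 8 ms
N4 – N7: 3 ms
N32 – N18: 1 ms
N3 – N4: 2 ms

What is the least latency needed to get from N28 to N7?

Settle nodes by increasing distance from N28:
N28: 0
N1: 5  (via N28)
N18: 7  (via N28)
N32: 8  (via N18)
N16: 12  (via N32)
N4: 14  (via N18)
N3: 15  (via N18)
N30: 16  (via N18)
N17: 16  (via N18)
N37: 16  (via N32)
N7: 17  (via N4)
Shortest route: N28–N18–N4–N7 = 17 ms.

17 ms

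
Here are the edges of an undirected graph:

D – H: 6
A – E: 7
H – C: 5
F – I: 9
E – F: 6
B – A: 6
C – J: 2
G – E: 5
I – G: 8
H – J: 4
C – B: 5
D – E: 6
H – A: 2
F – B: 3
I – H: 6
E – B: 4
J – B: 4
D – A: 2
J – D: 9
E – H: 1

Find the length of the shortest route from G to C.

11

Running Dijkstra from G:
G: 0
E: 5  (via G)
H: 6  (via E)
A: 8  (via H)
I: 8  (via G)
B: 9  (via E)
D: 10  (via A)
J: 10  (via H)
C: 11  (via H)
Shortest route: G → E → H → C = 11.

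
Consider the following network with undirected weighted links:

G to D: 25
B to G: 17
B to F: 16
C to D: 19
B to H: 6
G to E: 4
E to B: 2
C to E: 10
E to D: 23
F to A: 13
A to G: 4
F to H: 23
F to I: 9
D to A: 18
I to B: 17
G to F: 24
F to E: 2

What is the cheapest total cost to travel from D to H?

Settle nodes by increasing distance from D:
D: 0
A: 18  (via D)
C: 19  (via D)
G: 22  (via A)
E: 23  (via D)
B: 25  (via E)
F: 25  (via E)
H: 31  (via B)
Shortest route: D–E–B–H = 31.

31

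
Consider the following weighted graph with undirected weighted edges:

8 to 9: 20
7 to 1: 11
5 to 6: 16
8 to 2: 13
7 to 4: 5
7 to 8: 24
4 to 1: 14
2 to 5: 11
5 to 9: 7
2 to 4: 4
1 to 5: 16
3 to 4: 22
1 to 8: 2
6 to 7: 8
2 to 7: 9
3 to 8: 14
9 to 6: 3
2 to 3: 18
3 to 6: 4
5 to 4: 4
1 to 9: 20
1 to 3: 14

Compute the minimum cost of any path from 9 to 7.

Enumerating some paths:
9 - 5 - 4 - 7: 7+4+5 = 16
9 - 6 - 7: 3+8 = 11
Cheapest is 9 - 6 - 7 at 11.

11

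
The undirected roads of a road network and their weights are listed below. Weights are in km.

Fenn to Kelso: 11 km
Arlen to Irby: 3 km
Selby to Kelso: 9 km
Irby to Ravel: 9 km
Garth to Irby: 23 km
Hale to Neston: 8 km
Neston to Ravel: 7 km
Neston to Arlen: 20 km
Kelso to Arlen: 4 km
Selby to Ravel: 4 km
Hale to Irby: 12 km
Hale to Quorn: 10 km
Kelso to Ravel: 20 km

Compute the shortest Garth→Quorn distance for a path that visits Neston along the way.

Shortest Garth→Neston: Garth–Irby–Ravel–Neston = 39
Best Neston to Quorn: Neston–Hale–Quorn costing 18
Total via Neston: 39 + 18 = 57 km.

57 km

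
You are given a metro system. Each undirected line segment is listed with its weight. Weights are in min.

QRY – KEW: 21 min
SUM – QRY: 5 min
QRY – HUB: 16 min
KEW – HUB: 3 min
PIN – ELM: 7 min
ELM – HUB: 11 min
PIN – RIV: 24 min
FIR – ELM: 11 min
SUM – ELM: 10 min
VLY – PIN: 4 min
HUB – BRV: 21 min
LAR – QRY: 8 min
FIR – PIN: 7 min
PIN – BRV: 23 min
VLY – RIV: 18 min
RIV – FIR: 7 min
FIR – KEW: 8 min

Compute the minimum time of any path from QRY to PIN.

22 min

Settle nodes by increasing distance from QRY:
QRY: 0
SUM: 5  (via QRY)
LAR: 8  (via QRY)
ELM: 15  (via SUM)
HUB: 16  (via QRY)
KEW: 19  (via HUB)
PIN: 22  (via ELM)
Shortest route: QRY → SUM → ELM → PIN = 22 min.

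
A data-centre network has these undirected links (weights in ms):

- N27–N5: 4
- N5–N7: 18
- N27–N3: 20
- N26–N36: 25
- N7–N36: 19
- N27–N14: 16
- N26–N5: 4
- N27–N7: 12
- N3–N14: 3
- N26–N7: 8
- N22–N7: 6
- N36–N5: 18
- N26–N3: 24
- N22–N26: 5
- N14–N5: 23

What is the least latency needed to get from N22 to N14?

Running Dijkstra from N22:
N22: 0
N26: 5  (via N22)
N7: 6  (via N22)
N5: 9  (via N26)
N27: 13  (via N5)
N36: 25  (via N7)
N3: 29  (via N26)
N14: 29  (via N27)
Shortest route: N22–N26–N5–N27–N14 = 29 ms.

29 ms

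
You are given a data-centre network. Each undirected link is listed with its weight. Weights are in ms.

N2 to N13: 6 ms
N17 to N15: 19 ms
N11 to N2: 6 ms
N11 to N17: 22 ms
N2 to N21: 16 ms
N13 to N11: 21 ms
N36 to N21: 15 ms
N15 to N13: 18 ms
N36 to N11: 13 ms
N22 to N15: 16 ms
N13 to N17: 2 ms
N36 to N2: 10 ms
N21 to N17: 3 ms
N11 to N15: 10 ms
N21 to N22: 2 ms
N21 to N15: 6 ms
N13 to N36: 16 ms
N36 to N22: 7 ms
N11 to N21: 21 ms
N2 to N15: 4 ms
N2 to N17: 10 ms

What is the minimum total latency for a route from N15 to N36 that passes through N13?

24 ms

Shortest N15→N13: N15–N2–N13 = 10
Shortest N13→N36: N13–N17–N21–N22–N36 = 14
Total via N13: 10 + 14 = 24 ms.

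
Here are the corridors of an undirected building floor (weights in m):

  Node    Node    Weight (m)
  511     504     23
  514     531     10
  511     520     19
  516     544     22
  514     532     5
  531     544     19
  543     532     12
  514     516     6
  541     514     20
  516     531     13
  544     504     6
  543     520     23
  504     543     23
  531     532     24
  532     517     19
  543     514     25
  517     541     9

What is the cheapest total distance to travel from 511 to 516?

51 m

Compare a few routes:
511 - 504 - 544 - 531 - 514 - 516: 23+6+19+10+6 = 64
511 - 504 - 544 - 531 - 516: 23+6+19+13 = 61
511 - 504 - 544 - 516: 23+6+22 = 51
The minimum is 51 m via 511 - 504 - 544 - 516.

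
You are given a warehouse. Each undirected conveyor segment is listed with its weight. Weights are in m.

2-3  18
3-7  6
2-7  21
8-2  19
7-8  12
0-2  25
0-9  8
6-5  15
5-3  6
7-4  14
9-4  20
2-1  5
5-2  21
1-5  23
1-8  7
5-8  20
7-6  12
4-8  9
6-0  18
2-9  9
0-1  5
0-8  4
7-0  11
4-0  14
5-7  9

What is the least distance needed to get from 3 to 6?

Shortest distances from 3:
3: 0
5: 6  (via 3)
7: 6  (via 3)
0: 17  (via 7)
2: 18  (via 3)
6: 18  (via 7)
Shortest route: 3–7–6 = 18 m.

18 m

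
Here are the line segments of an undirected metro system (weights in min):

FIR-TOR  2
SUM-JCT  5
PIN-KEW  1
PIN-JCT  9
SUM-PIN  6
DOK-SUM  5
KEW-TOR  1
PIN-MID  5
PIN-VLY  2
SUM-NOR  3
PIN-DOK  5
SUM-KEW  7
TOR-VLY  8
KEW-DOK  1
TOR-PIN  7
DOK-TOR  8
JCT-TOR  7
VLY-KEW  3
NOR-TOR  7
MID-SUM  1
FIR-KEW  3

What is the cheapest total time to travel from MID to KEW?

Enumerating some paths:
MID–SUM–KEW: 1+7 = 8
MID–SUM–DOK–KEW: 1+5+1 = 7
MID–PIN–KEW: 5+1 = 6
The minimum is 6 min via MID–PIN–KEW.

6 min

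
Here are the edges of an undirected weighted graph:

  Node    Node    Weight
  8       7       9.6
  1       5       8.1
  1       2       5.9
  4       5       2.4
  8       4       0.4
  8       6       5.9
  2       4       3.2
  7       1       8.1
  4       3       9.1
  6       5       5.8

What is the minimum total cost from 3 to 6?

15.4

Enumerating some paths:
3 → 4 → 2 → 1 → 5 → 6: 9.1+3.2+5.9+8.1+5.8 = 32.1
3 → 4 → 5 → 6: 9.1+2.4+5.8 = 17.3
3 → 4 → 8 → 6: 9.1+0.4+5.9 = 15.4
The minimum is 15.4 via 3 → 4 → 8 → 6.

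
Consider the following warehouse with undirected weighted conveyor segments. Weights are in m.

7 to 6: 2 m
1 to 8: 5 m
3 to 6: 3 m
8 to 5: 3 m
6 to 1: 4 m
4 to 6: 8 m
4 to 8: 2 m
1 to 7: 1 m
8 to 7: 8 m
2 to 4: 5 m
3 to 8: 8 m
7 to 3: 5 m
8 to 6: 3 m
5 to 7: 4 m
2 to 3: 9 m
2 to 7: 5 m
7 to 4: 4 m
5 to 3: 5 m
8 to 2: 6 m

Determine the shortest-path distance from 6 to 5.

Candidate routes:
6–3–5: 3+5 = 8
6–7–5: 2+4 = 6
The minimum is 6 m via 6–7–5.

6 m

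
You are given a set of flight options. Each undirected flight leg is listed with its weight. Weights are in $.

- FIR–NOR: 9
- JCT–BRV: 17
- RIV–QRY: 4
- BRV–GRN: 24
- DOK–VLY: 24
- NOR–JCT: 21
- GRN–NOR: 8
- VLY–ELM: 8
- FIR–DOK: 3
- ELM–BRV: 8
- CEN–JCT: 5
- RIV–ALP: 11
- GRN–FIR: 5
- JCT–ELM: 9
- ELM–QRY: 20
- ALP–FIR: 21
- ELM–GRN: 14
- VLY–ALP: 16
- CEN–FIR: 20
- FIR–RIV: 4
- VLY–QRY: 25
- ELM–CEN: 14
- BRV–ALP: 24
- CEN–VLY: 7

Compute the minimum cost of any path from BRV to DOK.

$30

Running Dijkstra from BRV:
BRV: 0
ELM: 8  (via BRV)
VLY: 16  (via ELM)
JCT: 17  (via BRV)
GRN: 22  (via ELM)
CEN: 22  (via ELM)
ALP: 24  (via BRV)
FIR: 27  (via GRN)
QRY: 28  (via ELM)
NOR: 30  (via GRN)
DOK: 30  (via FIR)
Shortest route: BRV–ELM–GRN–FIR–DOK = $30.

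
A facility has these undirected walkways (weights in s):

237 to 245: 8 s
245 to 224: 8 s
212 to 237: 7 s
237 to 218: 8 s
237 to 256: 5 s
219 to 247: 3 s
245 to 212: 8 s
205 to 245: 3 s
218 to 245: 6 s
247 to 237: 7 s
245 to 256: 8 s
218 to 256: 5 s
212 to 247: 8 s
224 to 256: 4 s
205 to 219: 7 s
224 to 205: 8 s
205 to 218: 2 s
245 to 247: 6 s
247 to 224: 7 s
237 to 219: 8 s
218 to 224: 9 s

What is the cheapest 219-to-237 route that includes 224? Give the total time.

Shortest 219→224: 219–247–224 = 10
Shortest 224→237: 224–256–237 = 9
Total via 224: 10 + 9 = 19 s.

19 s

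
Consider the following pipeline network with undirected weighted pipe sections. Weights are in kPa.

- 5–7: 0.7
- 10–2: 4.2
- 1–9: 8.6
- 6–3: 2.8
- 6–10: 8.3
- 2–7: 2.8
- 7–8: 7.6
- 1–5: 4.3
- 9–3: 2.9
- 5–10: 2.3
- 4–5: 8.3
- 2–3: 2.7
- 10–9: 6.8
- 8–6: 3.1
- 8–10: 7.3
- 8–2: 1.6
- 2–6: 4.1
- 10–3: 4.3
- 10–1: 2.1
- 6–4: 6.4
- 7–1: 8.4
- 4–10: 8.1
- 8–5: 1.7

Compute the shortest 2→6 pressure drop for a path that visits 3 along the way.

Best 2 to 3: 2 → 3 costing 2.7
Best 3 to 6: 3 → 6 costing 2.8
Total via 3: 2.7 + 2.8 = 5.5 kPa.

5.5 kPa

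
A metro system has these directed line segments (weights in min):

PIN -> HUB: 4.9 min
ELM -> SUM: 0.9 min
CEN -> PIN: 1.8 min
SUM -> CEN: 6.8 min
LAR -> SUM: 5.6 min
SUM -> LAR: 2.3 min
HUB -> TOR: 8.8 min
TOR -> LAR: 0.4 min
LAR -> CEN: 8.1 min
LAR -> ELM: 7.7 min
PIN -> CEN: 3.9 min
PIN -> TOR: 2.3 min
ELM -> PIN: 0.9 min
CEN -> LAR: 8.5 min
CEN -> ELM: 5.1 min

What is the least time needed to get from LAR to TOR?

10.9 min

Compare a few routes:
LAR → CEN → ELM → PIN → TOR: 8.1+5.1+0.9+2.3 = 16.4
LAR → ELM → PIN → TOR: 7.7+0.9+2.3 = 10.9
LAR → CEN → PIN → TOR: 8.1+1.8+2.3 = 12.2
Cheapest is LAR → ELM → PIN → TOR at 10.9 min.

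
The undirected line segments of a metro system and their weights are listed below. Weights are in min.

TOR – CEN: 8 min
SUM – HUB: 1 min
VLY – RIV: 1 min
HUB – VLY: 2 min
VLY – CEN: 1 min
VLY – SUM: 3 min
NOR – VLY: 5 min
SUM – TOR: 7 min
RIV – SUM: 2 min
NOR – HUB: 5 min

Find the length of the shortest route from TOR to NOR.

13 min

Enumerating some paths:
TOR - SUM - HUB - NOR: 7+1+5 = 13
TOR - CEN - VLY - NOR: 8+1+5 = 14
The minimum is 13 min via TOR - SUM - HUB - NOR.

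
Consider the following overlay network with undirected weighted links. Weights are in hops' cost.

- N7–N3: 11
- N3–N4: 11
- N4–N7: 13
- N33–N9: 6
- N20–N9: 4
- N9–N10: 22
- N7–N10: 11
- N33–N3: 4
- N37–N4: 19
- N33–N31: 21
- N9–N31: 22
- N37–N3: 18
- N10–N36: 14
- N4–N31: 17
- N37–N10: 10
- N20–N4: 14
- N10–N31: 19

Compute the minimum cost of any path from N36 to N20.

40 hops' cost

Candidate routes:
N36 → N10 → N9 → N20: 14+22+4 = 40
N36 → N10 → N7 → N3 → N33 → N9 → N20: 14+11+11+4+6+4 = 50
N36 → N10 → N7 → N4 → N20: 14+11+13+14 = 52
Cheapest is N36 → N10 → N9 → N20 at 40 hops' cost.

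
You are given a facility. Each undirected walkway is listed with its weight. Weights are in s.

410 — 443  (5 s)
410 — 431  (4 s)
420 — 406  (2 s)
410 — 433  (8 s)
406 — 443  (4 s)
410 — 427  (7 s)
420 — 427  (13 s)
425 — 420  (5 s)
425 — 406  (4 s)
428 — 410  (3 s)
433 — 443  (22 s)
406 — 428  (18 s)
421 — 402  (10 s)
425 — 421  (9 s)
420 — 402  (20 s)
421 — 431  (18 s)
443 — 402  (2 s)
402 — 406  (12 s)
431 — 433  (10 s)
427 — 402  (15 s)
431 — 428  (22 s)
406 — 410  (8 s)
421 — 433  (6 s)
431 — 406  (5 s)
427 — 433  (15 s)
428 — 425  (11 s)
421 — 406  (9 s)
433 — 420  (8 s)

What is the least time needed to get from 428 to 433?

Shortest distances from 428:
428: 0
410: 3  (via 428)
431: 7  (via 410)
443: 8  (via 410)
402: 10  (via 443)
427: 10  (via 410)
433: 11  (via 410)
Shortest route: 428–410–433 = 11 s.

11 s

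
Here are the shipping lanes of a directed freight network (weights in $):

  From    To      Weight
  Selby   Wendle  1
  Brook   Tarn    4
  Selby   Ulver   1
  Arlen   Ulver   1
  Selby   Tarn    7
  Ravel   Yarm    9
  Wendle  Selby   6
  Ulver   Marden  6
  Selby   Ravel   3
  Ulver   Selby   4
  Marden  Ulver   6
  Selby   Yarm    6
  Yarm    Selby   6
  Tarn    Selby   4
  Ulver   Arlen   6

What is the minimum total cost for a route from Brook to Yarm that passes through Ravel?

$20

Shortest Brook→Ravel: Brook → Tarn → Selby → Ravel = 11
Shortest Ravel→Yarm: Ravel → Yarm = 9
Total via Ravel: 11 + 9 = $20.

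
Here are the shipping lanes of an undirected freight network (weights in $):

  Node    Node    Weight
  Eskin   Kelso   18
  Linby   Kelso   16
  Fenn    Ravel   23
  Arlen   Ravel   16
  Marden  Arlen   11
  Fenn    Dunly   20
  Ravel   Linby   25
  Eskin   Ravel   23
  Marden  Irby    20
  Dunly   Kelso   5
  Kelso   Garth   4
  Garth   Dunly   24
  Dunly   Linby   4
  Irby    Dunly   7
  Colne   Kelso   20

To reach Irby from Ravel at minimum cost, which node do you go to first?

Candidate routes:
Ravel - Fenn - Dunly - Irby: 23+20+7 = 50
Ravel - Linby - Dunly - Irby: 25+4+7 = 36
Ravel - Arlen - Marden - Irby: 16+11+20 = 47
Cheapest is Ravel - Linby - Dunly - Irby at $36.
So from Ravel the first move is to Linby.

Linby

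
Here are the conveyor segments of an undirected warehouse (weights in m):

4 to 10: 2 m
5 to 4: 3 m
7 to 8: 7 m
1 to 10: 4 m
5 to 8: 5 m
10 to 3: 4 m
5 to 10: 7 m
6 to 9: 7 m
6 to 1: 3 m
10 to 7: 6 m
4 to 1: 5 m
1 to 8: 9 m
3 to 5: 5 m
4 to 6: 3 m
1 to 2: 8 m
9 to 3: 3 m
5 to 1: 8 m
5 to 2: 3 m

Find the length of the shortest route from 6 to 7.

11 m

Running Dijkstra from 6:
6: 0
1: 3  (via 6)
4: 3  (via 6)
10: 5  (via 4)
5: 6  (via 4)
9: 7  (via 6)
2: 9  (via 5)
3: 9  (via 10)
7: 11  (via 10)
Shortest route: 6 → 4 → 10 → 7 = 11 m.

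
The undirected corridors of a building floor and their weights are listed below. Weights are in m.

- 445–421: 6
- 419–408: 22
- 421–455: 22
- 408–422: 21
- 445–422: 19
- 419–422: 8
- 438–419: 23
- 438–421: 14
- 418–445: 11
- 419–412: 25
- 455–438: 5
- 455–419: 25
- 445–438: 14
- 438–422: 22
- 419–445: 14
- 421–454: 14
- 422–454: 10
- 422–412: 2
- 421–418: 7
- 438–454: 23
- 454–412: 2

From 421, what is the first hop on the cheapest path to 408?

Enumerating some paths:
421–454–422–408: 14+10+21 = 45
421–445–419–408: 6+14+22 = 42
421–454–412–422–408: 14+2+2+21 = 39
Cheapest is 421–454–412–422–408 at 39 m.
So from 421 the first move is to 454.

454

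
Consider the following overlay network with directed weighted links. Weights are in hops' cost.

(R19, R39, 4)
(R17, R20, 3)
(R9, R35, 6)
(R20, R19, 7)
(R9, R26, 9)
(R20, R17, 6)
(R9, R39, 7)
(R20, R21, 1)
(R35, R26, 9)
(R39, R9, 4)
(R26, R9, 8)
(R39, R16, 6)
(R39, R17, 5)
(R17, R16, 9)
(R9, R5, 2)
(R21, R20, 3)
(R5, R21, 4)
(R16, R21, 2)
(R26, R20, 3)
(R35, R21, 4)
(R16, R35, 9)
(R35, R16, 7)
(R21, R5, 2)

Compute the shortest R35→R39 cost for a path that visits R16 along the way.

Best R35 to R16: R35–R16 costing 7
Best R16 to R39: R16–R21–R20–R19–R39 costing 16
Total via R16: 7 + 16 = 23 hops' cost.

23 hops' cost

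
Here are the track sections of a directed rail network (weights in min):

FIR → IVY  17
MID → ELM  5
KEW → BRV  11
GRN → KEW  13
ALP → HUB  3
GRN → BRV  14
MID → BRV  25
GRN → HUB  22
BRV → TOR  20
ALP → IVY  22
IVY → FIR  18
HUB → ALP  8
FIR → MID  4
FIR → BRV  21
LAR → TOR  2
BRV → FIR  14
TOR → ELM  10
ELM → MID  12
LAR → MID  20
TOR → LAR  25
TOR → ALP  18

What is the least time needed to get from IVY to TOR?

59 min

Candidate routes:
IVY–FIR–MID–BRV–TOR: 18+4+25+20 = 67
IVY–FIR–BRV–TOR: 18+21+20 = 59
The minimum is 59 min via IVY–FIR–BRV–TOR.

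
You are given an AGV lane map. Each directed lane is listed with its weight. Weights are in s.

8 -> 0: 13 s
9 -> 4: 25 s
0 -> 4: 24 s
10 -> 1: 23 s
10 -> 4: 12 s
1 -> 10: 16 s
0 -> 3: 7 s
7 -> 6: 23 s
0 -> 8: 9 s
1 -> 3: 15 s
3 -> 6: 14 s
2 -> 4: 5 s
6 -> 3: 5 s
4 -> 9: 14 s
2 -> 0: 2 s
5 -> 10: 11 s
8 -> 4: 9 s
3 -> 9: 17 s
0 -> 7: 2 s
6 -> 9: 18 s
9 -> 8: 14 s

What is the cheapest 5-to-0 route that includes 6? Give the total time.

Best 5 to 6: 5–10–1–3–6 costing 63
Shortest 6→0: 6–9–8–0 = 45
Total via 6: 63 + 45 = 108 s.

108 s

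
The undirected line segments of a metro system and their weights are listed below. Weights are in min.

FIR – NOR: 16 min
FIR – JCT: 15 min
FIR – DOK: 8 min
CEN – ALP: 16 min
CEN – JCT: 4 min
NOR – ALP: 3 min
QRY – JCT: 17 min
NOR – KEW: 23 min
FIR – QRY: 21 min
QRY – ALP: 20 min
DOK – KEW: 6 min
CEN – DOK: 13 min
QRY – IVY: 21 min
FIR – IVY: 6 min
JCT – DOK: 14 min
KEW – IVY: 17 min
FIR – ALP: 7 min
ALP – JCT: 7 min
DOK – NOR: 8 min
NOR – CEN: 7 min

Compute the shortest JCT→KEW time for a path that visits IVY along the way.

Shortest JCT→IVY: JCT–ALP–FIR–IVY = 20
Best IVY to KEW: IVY–KEW costing 17
Total via IVY: 20 + 17 = 37 min.

37 min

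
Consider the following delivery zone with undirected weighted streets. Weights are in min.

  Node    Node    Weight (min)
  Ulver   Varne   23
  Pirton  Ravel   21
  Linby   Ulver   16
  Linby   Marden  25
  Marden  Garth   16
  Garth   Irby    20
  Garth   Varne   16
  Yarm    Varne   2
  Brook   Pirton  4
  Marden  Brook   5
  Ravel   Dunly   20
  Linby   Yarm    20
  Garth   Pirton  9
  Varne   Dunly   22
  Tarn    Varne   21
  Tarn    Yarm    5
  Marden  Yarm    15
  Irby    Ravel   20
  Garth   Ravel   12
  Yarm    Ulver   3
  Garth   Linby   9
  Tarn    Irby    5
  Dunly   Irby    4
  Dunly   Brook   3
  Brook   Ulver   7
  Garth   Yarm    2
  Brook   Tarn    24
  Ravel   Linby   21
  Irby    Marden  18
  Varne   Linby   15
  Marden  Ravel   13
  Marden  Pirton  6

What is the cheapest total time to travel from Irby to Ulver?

13 min

Enumerating some paths:
Irby - Tarn - Yarm - Ulver: 5+5+3 = 13
Irby - Dunly - Brook - Ulver: 4+3+7 = 14
Cheapest is Irby - Tarn - Yarm - Ulver at 13 min.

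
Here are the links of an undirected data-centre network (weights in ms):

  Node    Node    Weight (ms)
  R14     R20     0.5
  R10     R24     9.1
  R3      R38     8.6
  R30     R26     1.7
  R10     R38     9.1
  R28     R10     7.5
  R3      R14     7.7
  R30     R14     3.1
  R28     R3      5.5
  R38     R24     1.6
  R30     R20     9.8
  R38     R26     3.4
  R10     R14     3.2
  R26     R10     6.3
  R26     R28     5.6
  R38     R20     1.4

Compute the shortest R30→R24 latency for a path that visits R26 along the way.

Shortest R30→R26: R30–R26 = 1.7
Shortest R26→R24: R26–R38–R24 = 5
Total via R26: 1.7 + 5 = 6.7 ms.

6.7 ms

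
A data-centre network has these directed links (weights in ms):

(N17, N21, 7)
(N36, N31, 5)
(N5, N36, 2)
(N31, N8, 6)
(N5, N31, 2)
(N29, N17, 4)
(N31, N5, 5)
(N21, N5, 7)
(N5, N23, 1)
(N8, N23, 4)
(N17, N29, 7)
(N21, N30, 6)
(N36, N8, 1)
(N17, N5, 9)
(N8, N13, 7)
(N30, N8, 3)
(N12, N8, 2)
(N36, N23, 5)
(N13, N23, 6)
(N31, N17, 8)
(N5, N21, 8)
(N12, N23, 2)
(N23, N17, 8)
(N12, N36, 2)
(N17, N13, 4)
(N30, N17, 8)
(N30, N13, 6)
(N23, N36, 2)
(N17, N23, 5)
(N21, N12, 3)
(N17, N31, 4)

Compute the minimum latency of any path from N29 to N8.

12 ms

Enumerating some paths:
N29–N17–N31–N8: 4+4+6 = 14
N29–N17–N23–N36–N8: 4+5+2+1 = 12
Cheapest is N29–N17–N23–N36–N8 at 12 ms.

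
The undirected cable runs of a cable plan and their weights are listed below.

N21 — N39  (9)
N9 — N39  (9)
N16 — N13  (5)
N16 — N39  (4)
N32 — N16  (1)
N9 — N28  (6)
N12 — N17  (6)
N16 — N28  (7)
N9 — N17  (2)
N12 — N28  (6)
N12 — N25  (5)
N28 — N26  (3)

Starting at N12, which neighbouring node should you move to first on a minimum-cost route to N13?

N28

Enumerating some paths:
N12 - N28 - N16 - N13: 6+7+5 = 18
N12 - N17 - N9 - N28 - N16 - N13: 6+2+6+7+5 = 26
Cheapest is N12 - N28 - N16 - N13 at 18.
So from N12 the first move is to N28.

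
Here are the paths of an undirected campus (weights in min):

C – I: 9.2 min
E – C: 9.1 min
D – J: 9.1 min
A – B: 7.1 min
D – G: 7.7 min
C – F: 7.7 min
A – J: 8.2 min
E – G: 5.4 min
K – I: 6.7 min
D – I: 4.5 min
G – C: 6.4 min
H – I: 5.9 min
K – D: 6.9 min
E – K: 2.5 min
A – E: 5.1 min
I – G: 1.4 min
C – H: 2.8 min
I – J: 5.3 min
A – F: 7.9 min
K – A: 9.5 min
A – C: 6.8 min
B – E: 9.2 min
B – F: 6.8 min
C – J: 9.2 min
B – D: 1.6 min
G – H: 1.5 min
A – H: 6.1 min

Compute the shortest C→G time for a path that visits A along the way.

Best C to A: C → A costing 6.8
Best A to G: A → H → G costing 7.6
Total via A: 6.8 + 7.6 = 14.4 min.

14.4 min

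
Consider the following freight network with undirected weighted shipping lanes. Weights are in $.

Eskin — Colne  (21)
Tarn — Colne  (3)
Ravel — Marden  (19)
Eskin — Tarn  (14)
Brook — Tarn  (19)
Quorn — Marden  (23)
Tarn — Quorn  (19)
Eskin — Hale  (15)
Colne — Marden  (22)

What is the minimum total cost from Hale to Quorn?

$48

Settle nodes by increasing distance from Hale:
Hale: 0
Eskin: 15  (via Hale)
Tarn: 29  (via Eskin)
Colne: 32  (via Tarn)
Quorn: 48  (via Tarn)
Shortest route: Hale–Eskin–Tarn–Quorn = $48.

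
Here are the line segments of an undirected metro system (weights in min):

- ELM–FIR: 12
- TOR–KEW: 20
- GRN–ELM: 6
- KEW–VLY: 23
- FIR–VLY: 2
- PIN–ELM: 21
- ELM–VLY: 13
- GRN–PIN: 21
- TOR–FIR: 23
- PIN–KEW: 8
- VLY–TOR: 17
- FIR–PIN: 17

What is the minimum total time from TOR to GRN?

36 min

Settle nodes by increasing distance from TOR:
TOR: 0
VLY: 17  (via TOR)
FIR: 19  (via VLY)
KEW: 20  (via TOR)
PIN: 28  (via KEW)
ELM: 30  (via VLY)
GRN: 36  (via ELM)
Shortest route: TOR → VLY → ELM → GRN = 36 min.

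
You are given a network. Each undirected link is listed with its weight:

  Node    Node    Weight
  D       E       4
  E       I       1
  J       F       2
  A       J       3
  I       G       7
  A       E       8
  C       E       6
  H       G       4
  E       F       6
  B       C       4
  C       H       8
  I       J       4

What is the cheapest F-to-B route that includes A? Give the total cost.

Best F to A: F–J–A costing 5
Shortest A→B: A–E–C–B = 18
Total via A: 5 + 18 = 23.

23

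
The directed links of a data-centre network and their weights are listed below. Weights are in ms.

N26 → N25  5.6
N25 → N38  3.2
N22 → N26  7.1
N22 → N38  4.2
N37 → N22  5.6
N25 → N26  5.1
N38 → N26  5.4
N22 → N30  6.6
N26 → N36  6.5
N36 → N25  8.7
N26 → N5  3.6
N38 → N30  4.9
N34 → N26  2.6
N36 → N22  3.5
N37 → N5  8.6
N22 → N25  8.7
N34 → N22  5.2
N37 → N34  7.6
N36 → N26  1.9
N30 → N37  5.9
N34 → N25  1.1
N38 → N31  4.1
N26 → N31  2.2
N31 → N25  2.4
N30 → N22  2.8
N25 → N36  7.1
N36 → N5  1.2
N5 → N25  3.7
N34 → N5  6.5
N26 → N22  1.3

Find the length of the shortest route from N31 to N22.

Candidate routes:
N31 - N25 - N38 - N26 - N22: 2.4+3.2+5.4+1.3 = 12.3
N31 - N25 - N26 - N22: 2.4+5.1+1.3 = 8.8
N31 - N25 - N36 - N26 - N22: 2.4+7.1+1.9+1.3 = 12.7
Cheapest is N31 - N25 - N26 - N22 at 8.8 ms.

8.8 ms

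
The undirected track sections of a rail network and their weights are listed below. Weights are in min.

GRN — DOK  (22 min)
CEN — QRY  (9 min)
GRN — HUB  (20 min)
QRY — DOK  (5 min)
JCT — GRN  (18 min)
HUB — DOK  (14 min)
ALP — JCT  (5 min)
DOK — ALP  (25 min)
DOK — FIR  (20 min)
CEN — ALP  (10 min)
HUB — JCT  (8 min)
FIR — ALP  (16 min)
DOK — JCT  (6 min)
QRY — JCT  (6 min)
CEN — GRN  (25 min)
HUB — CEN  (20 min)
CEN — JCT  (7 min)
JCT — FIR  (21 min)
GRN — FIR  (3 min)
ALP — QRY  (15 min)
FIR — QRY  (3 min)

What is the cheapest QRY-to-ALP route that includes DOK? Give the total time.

16 min

Shortest QRY→DOK: QRY–DOK = 5
Shortest DOK→ALP: DOK–JCT–ALP = 11
Total via DOK: 5 + 11 = 16 min.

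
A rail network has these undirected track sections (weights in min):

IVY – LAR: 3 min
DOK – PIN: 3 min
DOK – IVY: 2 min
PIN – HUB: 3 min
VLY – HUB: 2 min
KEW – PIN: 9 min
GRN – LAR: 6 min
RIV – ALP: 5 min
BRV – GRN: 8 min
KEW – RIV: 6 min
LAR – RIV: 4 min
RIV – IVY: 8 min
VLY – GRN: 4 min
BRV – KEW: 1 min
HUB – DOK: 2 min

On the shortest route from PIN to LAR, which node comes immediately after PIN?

Enumerating some paths:
PIN → HUB → DOK → IVY → LAR: 3+2+2+3 = 10
PIN → DOK → IVY → LAR: 3+2+3 = 8
The minimum is 8 min via PIN → DOK → IVY → LAR.
So from PIN the first move is to DOK.

DOK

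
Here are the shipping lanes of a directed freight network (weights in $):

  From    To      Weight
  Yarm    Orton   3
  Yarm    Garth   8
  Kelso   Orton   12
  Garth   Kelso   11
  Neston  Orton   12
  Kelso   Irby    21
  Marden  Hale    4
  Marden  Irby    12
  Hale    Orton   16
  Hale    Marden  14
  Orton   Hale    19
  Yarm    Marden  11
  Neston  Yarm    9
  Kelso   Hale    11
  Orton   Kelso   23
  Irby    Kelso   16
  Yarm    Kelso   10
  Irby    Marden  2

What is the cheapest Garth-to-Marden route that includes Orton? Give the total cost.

$56

Shortest Garth→Orton: Garth → Kelso → Orton = 23
Shortest Orton→Marden: Orton → Hale → Marden = 33
Total via Orton: 23 + 33 = $56.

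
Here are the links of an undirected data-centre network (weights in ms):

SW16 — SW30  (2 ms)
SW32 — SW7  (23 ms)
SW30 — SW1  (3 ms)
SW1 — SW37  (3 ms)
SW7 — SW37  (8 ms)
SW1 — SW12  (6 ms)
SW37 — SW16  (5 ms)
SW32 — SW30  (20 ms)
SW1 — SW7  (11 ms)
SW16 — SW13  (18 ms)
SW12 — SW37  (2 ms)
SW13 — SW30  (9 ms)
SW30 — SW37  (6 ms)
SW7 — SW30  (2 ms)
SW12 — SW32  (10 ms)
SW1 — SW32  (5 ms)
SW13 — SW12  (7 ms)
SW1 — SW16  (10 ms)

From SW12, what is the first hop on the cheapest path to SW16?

SW37

Candidate routes:
SW12–SW37–SW1–SW30–SW16: 2+3+3+2 = 10
SW12–SW37–SW16: 2+5 = 7
SW12–SW1–SW30–SW16: 6+3+2 = 11
SW12–SW37–SW30–SW16: 2+6+2 = 10
The minimum is 7 ms via SW12–SW37–SW16.
So from SW12 the first move is to SW37.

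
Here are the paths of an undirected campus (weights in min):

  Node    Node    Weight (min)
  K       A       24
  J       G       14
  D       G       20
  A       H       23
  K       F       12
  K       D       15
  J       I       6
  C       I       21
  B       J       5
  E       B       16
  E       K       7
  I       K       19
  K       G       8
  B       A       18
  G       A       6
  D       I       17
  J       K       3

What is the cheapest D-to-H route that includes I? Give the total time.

63 min

Best D to I: D–I costing 17
Best I to H: I–J–K–G–A–H costing 46
Total via I: 17 + 46 = 63 min.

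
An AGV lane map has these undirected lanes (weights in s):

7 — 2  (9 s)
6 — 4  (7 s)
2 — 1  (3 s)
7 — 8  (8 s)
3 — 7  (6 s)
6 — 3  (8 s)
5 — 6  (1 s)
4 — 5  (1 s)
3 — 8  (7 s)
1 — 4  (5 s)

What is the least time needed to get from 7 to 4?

16 s

Enumerating some paths:
7 → 3 → 6 → 4: 6+8+7 = 21
7 → 2 → 1 → 4: 9+3+5 = 17
7 → 3 → 6 → 5 → 4: 6+8+1+1 = 16
7 → 8 → 3 → 6 → 5 → 4: 8+7+8+1+1 = 25
The minimum is 16 s via 7 → 3 → 6 → 5 → 4.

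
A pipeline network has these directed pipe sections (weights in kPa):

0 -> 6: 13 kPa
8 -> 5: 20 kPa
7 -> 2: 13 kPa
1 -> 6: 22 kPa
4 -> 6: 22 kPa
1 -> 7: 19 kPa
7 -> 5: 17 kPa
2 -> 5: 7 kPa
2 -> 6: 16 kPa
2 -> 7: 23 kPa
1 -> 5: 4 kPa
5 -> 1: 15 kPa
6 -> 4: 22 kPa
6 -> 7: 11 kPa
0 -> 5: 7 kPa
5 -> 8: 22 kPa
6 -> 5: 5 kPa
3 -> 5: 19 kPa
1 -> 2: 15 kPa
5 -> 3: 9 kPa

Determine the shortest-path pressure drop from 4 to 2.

Settle nodes by increasing distance from 4:
4: 0
6: 22  (via 4)
5: 27  (via 6)
7: 33  (via 6)
3: 36  (via 5)
1: 42  (via 5)
2: 46  (via 7)
Shortest route: 4–6–7–2 = 46 kPa.

46 kPa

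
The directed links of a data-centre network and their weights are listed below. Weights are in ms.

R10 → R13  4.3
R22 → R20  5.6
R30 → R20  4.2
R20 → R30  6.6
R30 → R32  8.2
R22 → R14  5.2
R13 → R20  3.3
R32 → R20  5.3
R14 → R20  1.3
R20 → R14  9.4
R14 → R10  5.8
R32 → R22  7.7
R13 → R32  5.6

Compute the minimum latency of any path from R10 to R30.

Shortest distances from R10:
R10: 0
R13: 4.3  (via R10)
R20: 7.6  (via R13)
R32: 9.9  (via R13)
R30: 14.2  (via R20)
Shortest route: R10 → R13 → R20 → R30 = 14.2 ms.

14.2 ms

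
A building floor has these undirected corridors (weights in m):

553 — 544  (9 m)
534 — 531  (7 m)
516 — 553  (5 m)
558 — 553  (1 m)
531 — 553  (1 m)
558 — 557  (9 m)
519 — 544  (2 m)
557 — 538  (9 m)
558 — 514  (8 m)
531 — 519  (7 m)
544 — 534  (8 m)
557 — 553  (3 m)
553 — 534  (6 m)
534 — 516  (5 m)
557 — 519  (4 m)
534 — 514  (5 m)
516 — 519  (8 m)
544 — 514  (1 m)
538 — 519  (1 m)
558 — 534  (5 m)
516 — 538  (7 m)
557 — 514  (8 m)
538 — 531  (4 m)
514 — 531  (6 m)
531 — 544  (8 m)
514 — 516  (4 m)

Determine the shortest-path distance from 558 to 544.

9 m

Settle nodes by increasing distance from 558:
558: 0
553: 1  (via 558)
531: 2  (via 553)
557: 4  (via 553)
534: 5  (via 558)
516: 6  (via 553)
538: 6  (via 531)
519: 7  (via 538)
514: 8  (via 558)
544: 9  (via 519)
Shortest route: 558 → 553 → 531 → 538 → 519 → 544 = 9 m.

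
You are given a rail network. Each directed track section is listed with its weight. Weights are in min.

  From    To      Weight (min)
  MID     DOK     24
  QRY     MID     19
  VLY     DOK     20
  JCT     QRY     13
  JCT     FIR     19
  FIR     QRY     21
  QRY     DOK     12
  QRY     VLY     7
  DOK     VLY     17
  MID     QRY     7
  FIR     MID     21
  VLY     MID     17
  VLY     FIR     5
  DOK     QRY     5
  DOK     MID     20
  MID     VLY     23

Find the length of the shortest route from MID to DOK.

19 min

Candidate routes:
MID–DOK: 24 = 24
MID–QRY–VLY–DOK: 7+7+20 = 34
MID–QRY–DOK: 7+12 = 19
Cheapest is MID–QRY–DOK at 19 min.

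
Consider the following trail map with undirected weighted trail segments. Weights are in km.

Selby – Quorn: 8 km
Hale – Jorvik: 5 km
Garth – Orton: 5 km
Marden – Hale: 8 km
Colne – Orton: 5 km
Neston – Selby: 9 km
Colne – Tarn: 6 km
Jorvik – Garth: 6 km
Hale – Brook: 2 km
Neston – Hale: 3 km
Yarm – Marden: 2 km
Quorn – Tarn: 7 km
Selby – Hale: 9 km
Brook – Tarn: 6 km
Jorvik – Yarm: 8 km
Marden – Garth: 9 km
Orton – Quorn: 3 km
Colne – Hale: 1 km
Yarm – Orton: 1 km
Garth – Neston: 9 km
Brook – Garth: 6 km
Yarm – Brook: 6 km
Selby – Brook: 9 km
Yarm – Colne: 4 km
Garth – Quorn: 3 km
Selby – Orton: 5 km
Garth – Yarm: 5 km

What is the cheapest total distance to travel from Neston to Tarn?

10 km

Compare a few routes:
Neston–Hale–Brook–Tarn: 3+2+6 = 11
Neston–Hale–Colne–Tarn: 3+1+6 = 10
Cheapest is Neston–Hale–Colne–Tarn at 10 km.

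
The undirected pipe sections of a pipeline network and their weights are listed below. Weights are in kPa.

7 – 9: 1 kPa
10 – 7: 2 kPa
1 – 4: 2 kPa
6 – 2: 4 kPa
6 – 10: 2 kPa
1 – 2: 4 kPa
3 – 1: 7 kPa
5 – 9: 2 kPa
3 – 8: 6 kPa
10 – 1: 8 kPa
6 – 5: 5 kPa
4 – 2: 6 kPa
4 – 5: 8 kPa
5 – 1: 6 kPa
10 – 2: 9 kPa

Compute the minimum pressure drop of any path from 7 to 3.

16 kPa

Candidate routes:
7 - 9 - 5 - 1 - 3: 1+2+6+7 = 16
7 - 10 - 6 - 2 - 1 - 3: 2+2+4+4+7 = 19
7 - 10 - 1 - 3: 2+8+7 = 17
7 - 9 - 5 - 4 - 1 - 3: 1+2+8+2+7 = 20
Cheapest is 7 - 9 - 5 - 1 - 3 at 16 kPa.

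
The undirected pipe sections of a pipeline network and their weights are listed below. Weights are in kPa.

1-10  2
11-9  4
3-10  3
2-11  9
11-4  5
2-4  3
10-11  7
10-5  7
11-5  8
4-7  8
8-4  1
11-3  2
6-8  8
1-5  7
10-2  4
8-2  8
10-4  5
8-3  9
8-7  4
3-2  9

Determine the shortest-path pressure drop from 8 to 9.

10 kPa

Shortest distances from 8:
8: 0
4: 1  (via 8)
2: 4  (via 4)
7: 4  (via 8)
10: 6  (via 4)
11: 6  (via 4)
1: 8  (via 10)
3: 8  (via 11)
6: 8  (via 8)
9: 10  (via 11)
Shortest route: 8–4–11–9 = 10 kPa.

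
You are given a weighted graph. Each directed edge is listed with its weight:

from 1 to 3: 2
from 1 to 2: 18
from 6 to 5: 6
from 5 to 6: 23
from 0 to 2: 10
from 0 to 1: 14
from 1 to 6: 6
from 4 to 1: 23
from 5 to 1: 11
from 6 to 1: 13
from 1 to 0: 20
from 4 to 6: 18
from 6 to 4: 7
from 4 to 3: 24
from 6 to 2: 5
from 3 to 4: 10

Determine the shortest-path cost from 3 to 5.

34

Enumerating some paths:
3 - 4 - 1 - 6 - 5: 10+23+6+6 = 45
3 - 4 - 6 - 5: 10+18+6 = 34
Cheapest is 3 - 4 - 6 - 5 at 34.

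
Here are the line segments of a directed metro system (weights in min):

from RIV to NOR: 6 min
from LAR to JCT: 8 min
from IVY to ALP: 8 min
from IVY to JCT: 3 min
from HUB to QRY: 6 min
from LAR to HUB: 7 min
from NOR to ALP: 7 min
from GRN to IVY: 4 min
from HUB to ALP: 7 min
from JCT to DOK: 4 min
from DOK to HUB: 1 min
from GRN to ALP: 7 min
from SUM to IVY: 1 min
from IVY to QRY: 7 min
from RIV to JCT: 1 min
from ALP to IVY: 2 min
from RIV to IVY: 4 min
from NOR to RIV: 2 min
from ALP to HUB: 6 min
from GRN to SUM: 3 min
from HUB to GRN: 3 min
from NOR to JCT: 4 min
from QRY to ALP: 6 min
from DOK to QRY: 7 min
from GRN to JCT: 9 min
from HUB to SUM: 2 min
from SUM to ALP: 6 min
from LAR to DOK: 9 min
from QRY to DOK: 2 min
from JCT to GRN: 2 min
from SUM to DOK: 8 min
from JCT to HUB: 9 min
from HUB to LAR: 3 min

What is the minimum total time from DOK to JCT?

7 min

Running Dijkstra from DOK:
DOK: 0
HUB: 1  (via DOK)
SUM: 3  (via HUB)
IVY: 4  (via SUM)
LAR: 4  (via HUB)
GRN: 4  (via HUB)
JCT: 7  (via IVY)
Shortest route: DOK–HUB–SUM–IVY–JCT = 7 min.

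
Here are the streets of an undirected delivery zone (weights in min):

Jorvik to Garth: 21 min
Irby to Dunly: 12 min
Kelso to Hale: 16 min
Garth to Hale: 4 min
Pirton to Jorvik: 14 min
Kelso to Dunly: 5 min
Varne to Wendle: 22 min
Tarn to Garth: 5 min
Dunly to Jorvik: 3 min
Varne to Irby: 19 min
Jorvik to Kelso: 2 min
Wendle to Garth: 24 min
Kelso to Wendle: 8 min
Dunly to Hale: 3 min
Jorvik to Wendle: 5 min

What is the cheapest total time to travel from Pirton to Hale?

Shortest distances from Pirton:
Pirton: 0
Jorvik: 14  (via Pirton)
Kelso: 16  (via Jorvik)
Dunly: 17  (via Jorvik)
Wendle: 19  (via Jorvik)
Hale: 20  (via Dunly)
Shortest route: Pirton → Jorvik → Dunly → Hale = 20 min.

20 min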